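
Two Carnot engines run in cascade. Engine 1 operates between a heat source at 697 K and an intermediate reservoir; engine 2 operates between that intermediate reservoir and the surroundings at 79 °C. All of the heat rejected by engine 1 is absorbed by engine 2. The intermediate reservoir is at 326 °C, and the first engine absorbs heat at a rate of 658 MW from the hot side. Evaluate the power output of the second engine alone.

T_C = 79 °C → 79 + 273.15 = 352.15 K.
T_m = 326 °C → 326 + 273.15 = 599.15 K.
Heat entering the second stage: Q_m = Q_H·(T_m/T_H) = 658 × 599.15/697.00 = 566 MW.
Second-stage efficiency η₂ = 1 − T_C/T_m = 1 − 352.15/599.15 = 0.4123, so W₂ = η₂·Q_m = 233 MW.

Ẇ₂ ≈ 233 MW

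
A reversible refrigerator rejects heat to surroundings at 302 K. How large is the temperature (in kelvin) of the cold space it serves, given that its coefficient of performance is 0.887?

T_C ≈ 142 K

COP_R = T_C/(T_H − T_C) ⇒ T_C = T_H·COP_R/(1 + COP_R) = 302.00 × 0.887/(1 + 0.887) = 142 K.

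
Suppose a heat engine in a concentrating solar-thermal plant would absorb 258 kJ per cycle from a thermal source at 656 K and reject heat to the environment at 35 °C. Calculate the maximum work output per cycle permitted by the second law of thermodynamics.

T_C = 35 °C → 35 + 273.15 = 308.15 K.
The second-law ceiling is the Carnot efficiency, η_max = 1 − T_C/T_H = 1 − 308.15/656.00 = 0.5303.
W_max = η_max · Q_H = 0.5303 × 258 = 136.8 kJ.

W_max ≈ 136.8 kJ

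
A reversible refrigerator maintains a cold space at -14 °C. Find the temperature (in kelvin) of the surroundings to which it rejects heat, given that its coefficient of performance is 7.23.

T_H ≈ 295 K

T_C = -14 °C → -14 + 273.15 = 259.15 K.
COP_R = T_C/(T_H − T_C) ⇒ T_H = T_C·(1 + 1/COP_R) = 259.15 × (1 + 1/7.23) = 295 K.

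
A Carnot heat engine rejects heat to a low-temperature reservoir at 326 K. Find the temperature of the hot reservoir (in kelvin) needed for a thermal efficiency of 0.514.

From η = 1 − T_C/T_H, solving for T_H gives T_H = T_C/(1 − η) = 326.00/(1 − 0.514) = 671 K.

T_H ≈ 671 K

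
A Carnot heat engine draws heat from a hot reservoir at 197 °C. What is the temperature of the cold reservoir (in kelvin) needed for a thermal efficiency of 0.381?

T_H = 197 °C → 197 + 273.15 = 470.15 K.
From η = 1 − T_C/T_H, T_C = T_H·(1 − η) = 470.15 × (1 − 0.381) = 291 K.

T_C ≈ 291 K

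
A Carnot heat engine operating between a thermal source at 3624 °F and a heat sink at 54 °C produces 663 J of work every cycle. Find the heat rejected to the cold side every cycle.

T_H = 3624 °F → (3624 − 32) × 5/9 = 1995.56 °C = 2268.71 K.
T_C = 54 °C → 54 + 273.15 = 327.15 K.
Since the cycle is reversible, η = 1 − T_C/T_H = 1 − 327.15/2268.71 = 0.8558.
Since Q_C/Q_H = T_C/T_H and Q_H = W/η, Q_C = W·T_C/(T_H − T_C) = 663 × 327.15/1941.56 = 112 J.

Q_C ≈ 112 J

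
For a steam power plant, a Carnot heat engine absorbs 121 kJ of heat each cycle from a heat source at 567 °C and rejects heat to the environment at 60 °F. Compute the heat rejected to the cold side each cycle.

Q_C ≈ 41.6 kJ

T_H = 567 °C → 567 + 273.15 = 840.15 K.
T_C = 60 °F → (60 − 32) × 5/9 = 15.56 °C = 288.71 K.
Carnot efficiency: η = 1 − T_C/T_H = 1 − 288.71/840.15 = 0.6564.
For a reversible cycle Q_C/Q_H = T_C/T_H, so Q_C = 121 × 288.71/840.15 = 41.6 kJ.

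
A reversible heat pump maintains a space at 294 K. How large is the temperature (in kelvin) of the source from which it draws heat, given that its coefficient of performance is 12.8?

COP_HP = T_H/(T_H − T_C) ⇒ T_C = T_H·(COP_HP − 1)/COP_HP = 294.00 × (12.8 − 1)/12.8 = 271 K.

T_C ≈ 271 K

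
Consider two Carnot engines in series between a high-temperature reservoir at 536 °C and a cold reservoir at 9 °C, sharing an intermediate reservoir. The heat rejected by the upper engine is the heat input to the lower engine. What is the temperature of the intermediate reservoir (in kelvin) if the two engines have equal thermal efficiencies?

T_H = 536 °C → 536 + 273.15 = 809.15 K.
T_C = 9 °C → 9 + 273.15 = 282.15 K.
Equal efficiencies require 1 − T_m/T_H = 1 − T_C/T_m, i.e. T_m/T_H = T_C/T_m, so T_m = √(T_H·T_C) = √(809.15 × 282.15) = 477.8 K.

T_m ≈ 477.8 K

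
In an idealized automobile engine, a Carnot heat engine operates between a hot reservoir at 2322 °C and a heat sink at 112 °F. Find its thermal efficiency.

T_H = 2322 °C → 2322 + 273.15 = 2595.15 K.
T_C = 112 °F → (112 − 32) × 5/9 = 44.44 °C = 317.59 K.
Since the cycle is reversible, η = 1 − T_C/T_H = 1 − 317.59/2595.15 = 0.878.

η ≈ 0.878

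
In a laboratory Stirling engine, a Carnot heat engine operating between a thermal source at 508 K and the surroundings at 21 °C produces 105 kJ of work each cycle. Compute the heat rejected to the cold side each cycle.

Q_C ≈ 144 kJ

T_C = 21 °C → 21 + 273.15 = 294.15 K.
The Carnot efficiency is η = 1 − T_C/T_H = 1 − 294.15/508.00 = 0.4210.
Since Q_C/Q_H = T_C/T_H and Q_H = W/η, Q_C = W·T_C/(T_H − T_C) = 105 × 294.15/213.85 = 144 kJ.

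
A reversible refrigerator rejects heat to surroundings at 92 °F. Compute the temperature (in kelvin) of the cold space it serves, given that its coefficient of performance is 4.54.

T_C ≈ 251 K

T_H = 92 °F → (92 − 32) × 5/9 = 33.33 °C = 306.48 K.
COP_R = T_C/(T_H − T_C) ⇒ T_C = T_H·COP_R/(1 + COP_R) = 306.48 × 4.54/(1 + 4.54) = 251 K.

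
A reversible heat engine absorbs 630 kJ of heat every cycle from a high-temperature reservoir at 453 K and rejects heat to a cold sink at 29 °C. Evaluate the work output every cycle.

T_C = 29 °C → 29 + 273.15 = 302.15 K.
Since the cycle is reversible, η = 1 − T_C/T_H = 1 − 302.15/453.00 = 0.3330.
W = η·Q_H = 0.3330 × 630 = 210 kJ.

W ≈ 210 kJ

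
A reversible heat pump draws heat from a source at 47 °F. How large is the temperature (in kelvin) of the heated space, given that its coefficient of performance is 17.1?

T_C = 47 °F → (47 − 32) × 5/9 = 8.33 °C = 281.48 K.
COP_HP = T_H/(T_H − T_C) ⇒ T_H = T_C·COP_HP/(COP_HP − 1) = 281.48 × 17.1/(17.1 − 1) = 299.0 K.

T_H ≈ 299.0 K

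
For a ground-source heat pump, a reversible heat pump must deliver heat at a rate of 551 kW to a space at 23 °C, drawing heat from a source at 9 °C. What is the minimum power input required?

Ẇ_in ≈ 26.05 kW

T_H = 23 °C → 23 + 273.15 = 296.15 K.
T_C = 9 °C → 9 + 273.15 = 282.15 K.
The Carnot heat-pump COP is COP_HP = T_H/(T_H − T_C) = 296.15/14.00 = 21.1536.
W = Q_H/COP_HP = 551/21.1536 = 26.05 kW.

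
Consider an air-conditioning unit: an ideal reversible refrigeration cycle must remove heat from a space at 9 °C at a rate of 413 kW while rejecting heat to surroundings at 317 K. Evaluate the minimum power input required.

T_C = 9 °C → 9 + 273.15 = 282.15 K.
For a reversible refrigerator, COP_R = T_C/(T_H − T_C) = 282.15/34.85 = 8.0961.
W = Q_C/COP_R = 413/8.0961 = 51.0 kW.

Ẇ_in ≈ 51.0 kW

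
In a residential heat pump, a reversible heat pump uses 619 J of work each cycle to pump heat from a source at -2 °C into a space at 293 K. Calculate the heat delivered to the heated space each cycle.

T_C = -2 °C → -2 + 273.15 = 271.15 K.
For a reversible heat pump, COP_HP = T_H/(T_H − T_C) = 293.00/21.85 = 13.4096.
Q_H = COP_HP · W = 13.4096 × 619 = 8300 J.

Q_H ≈ 8300 J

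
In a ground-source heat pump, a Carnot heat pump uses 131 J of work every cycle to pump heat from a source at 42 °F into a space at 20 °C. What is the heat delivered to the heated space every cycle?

T_H = 20 °C → 20 + 273.15 = 293.15 K.
T_C = 42 °F → (42 − 32) × 5/9 = 5.56 °C = 278.71 K.
COP_HP = T_H/(T_H − T_C) = 293.15/14.44 = 20.2950.
Q_H = COP_HP · W = 20.2950 × 131 = 2660 J.

Q_H ≈ 2660 J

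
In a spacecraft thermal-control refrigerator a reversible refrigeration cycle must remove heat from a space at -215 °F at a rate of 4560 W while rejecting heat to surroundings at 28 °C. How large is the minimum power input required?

Ẇ_in ≈ 5540 W

T_H = 28 °C → 28 + 273.15 = 301.15 K.
T_C = -215 °F → (-215 − 32) × 5/9 = -137.22 °C = 135.93 K.
COP_R = T_C/(T_H − T_C) = 135.93/165.22 = 0.8227.
W = Q_C/COP_R = 4560/0.8227 = 5540 W.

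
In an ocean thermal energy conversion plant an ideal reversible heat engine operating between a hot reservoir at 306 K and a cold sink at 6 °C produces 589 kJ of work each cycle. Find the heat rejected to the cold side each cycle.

Q_C ≈ 6120 kJ

T_C = 6 °C → 6 + 273.15 = 279.15 K.
For a reversible engine, η = 1 − T_C/T_H = 1 − 279.15/306.00 = 0.0877.
Since Q_C/Q_H = T_C/T_H and Q_H = W/η, Q_C = W·T_C/(T_H − T_C) = 589 × 279.15/26.85 = 6120 kJ.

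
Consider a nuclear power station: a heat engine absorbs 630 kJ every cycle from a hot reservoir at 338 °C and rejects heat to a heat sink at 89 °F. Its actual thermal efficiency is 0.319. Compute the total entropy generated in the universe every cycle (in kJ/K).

T_H = 338 °C → 338 + 273.15 = 611.15 K.
T_C = 89 °F → (89 − 32) × 5/9 = 31.67 °C = 304.82 K.
W = η·Q_H = 0.319 × 630 = 201.0 kJ, so Q_C = Q_H − W = 429.0 kJ.
The hot reservoir loses entropy Q_H/T_H = 630/611.15 = 1.031 kJ/K; the cold reservoir gains Q_C/T_C = 429.0/304.82 = 1.408 kJ/K.
ΔS_univ = −Q_H/T_H + Q_C/T_C = 0.3767 kJ/K (> 0, since η = 0.319 < η_Carnot = 0.501).

ΔS_univ ≈ 0.3767 kJ/K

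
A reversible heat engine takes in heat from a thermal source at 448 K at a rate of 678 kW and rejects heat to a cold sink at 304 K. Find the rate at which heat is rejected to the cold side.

Q̇_C ≈ 460.1 kW

For a reversible engine, η = 1 − T_C/T_H = 1 − 304.00/448.00 = 0.3214.
For a reversible cycle Q_C/Q_H = T_C/T_H, so Q_C = 678 × 304.00/448.00 = 460.1 kW.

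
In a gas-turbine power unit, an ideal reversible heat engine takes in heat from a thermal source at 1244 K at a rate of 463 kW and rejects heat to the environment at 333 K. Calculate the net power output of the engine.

Ẇ ≈ 339 kW

η_rev = 1 − T_C/T_H = 1 − 333.00/1244.00 = 0.7323.
W = η·Q_H = 0.7323 × 463 = 339 kW.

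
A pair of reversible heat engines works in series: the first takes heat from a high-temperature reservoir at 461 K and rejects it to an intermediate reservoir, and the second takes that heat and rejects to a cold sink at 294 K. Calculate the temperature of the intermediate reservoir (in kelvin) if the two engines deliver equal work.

T_m ≈ 378 K

For reversible stages Q_m = Q_H·(T_m/T_H). Setting W₁ = Q_H(1 − T_m/T_H) equal to W₂ = Q_m(1 − T_C/T_m) = Q_H·(T_m − T_C)/T_H gives T_H − T_m = T_m − T_C, so T_m = (T_H + T_C)/2 = (461.00 + 294.00)/2 = 378 K.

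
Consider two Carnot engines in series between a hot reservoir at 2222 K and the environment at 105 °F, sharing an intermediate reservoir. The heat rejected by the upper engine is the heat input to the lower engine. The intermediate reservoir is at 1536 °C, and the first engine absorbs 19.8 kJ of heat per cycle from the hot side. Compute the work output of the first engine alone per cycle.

T_C = 105 °F → (105 − 32) × 5/9 = 40.56 °C = 313.71 K.
T_m = 1536 °C → 1536 + 273.15 = 1809.15 K.
First-stage efficiency η₁ = 1 − T_m/T_H = 1 − 1809.15/2222.00 = 0.1858.
W₁ = η₁·Q_H = 0.1858 × 19.8 = 3.679 kJ.

W₁ ≈ 3.679 kJ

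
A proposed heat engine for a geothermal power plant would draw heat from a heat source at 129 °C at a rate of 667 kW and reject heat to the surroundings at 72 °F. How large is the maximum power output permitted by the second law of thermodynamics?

T_H = 129 °C → 129 + 273.15 = 402.15 K.
T_C = 72 °F → (72 − 32) × 5/9 = 22.22 °C = 295.37 K.
No engine can exceed the Carnot limit: η_max = 1 − T_C/T_H = 1 − 295.37/402.15 = 0.2655.
W_max = η_max · Q_H = 0.2655 × 667 = 177.1 kW.

Ẇ_max ≈ 177.1 kW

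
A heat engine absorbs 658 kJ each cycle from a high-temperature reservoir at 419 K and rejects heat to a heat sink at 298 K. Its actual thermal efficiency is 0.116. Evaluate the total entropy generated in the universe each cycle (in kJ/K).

W = η·Q_H = 0.116 × 658 = 76.33 kJ, so Q_C = Q_H − W = 581.7 kJ.
Reservoir entropy changes: ΔS_H = −Q_H/T_H = −658/419.00 = -1.570 kJ/K and ΔS_C = +Q_C/T_C = 581.7/298.00 = 1.952 kJ/K.
ΔS_univ = −Q_H/T_H + Q_C/T_C = 0.3815 kJ/K (> 0, since η = 0.116 < η_Carnot = 0.289).

ΔS_univ ≈ 0.3815 kJ/K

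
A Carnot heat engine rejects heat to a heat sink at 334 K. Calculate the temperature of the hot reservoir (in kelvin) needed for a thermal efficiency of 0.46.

From η = 1 − T_C/T_H, solving for T_H gives T_H = T_C/(1 − η) = 334.00/(1 − 0.46) = 619 K.

T_H ≈ 619 K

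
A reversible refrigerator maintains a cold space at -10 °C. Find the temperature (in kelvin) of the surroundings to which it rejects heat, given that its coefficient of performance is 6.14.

T_C = -10 °C → -10 + 273.15 = 263.15 K.
COP_R = T_C/(T_H − T_C) ⇒ T_H = T_C·(1 + 1/COP_R) = 263.15 × (1 + 1/6.14) = 306 K.

T_H ≈ 306 K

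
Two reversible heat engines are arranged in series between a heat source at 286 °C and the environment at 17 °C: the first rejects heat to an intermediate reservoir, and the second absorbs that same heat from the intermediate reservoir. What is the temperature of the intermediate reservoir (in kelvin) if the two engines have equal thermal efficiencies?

T_m ≈ 403 K

T_H = 286 °C → 286 + 273.15 = 559.15 K.
T_C = 17 °C → 17 + 273.15 = 290.15 K.
Equal efficiencies require 1 − T_m/T_H = 1 − T_C/T_m, i.e. T_m/T_H = T_C/T_m, so T_m = √(T_H·T_C) = √(559.15 × 290.15) = 403 K.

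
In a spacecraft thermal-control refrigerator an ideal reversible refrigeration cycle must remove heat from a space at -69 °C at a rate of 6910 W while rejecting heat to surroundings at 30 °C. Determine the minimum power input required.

T_H = 30 °C → 30 + 273.15 = 303.15 K.
T_C = -69 °C → -69 + 273.15 = 204.15 K.
Carnot COP: COP_R = T_C/(T_H − T_C) = 204.15/99.00 = 2.0621.
W = Q_C/COP_R = 6910/2.0621 = 3350 W.

Ẇ_in ≈ 3350 W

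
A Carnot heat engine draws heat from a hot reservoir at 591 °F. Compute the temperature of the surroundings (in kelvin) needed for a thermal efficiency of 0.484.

T_C ≈ 301.2 K

T_H = 591 °F → (591 − 32) × 5/9 = 310.56 °C = 583.71 K.
From η = 1 − T_C/T_H, T_C = T_H·(1 − η) = 583.71 × (1 − 0.484) = 301.2 K.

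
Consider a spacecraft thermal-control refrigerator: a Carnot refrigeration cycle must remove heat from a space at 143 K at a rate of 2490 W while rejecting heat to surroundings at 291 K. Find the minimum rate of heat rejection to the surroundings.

Q̇_H ≈ 5067 W

For a reversible cycle Q_H/Q_C = T_H/T_C, so Q_H = Q_C·T_H/T_C = 2490 × 291.00/143.00 = 5067 W.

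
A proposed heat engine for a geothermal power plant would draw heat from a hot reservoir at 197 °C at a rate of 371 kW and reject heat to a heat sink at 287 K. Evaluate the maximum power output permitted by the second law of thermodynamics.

Ẇ_max ≈ 145 kW

T_H = 197 °C → 197 + 273.15 = 470.15 K.
The upper bound on efficiency is η_max = 1 − T_C/T_H = 1 − 287.00/470.15 = 0.3896.
W_max = η_max · Q_H = 0.3896 × 371 = 145 kW.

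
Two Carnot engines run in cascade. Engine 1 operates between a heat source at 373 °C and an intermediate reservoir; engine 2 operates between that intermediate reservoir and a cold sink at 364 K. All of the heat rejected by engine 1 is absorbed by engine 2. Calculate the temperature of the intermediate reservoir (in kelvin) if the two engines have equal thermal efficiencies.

T_m ≈ 485 K

T_H = 373 °C → 373 + 273.15 = 646.15 K.
Equal efficiencies require 1 − T_m/T_H = 1 − T_C/T_m, i.e. T_m/T_H = T_C/T_m, so T_m = √(T_H·T_C) = √(646.15 × 364.00) = 485 K.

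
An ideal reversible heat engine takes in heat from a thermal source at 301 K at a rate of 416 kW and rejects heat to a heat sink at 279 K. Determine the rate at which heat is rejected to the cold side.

Q̇_C ≈ 386 kW

Carnot efficiency: η = 1 − T_C/T_H = 1 − 279.00/301.00 = 0.0731.
For a reversible cycle Q_C/Q_H = T_C/T_H, so Q_C = 416 × 279.00/301.00 = 386 kW.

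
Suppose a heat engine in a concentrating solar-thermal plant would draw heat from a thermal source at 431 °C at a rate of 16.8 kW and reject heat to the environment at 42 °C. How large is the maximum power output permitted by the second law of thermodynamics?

T_H = 431 °C → 431 + 273.15 = 704.15 K.
T_C = 42 °C → 42 + 273.15 = 315.15 K.
No engine can exceed the Carnot limit: η_max = 1 − T_C/T_H = 1 − 315.15/704.15 = 0.5524.
W_max = η_max · Q_H = 0.5524 × 16.8 = 9.281 kW.

Ẇ_max ≈ 9.281 kW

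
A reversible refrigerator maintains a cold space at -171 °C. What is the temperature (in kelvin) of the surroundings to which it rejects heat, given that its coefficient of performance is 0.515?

T_C = -171 °C → -171 + 273.15 = 102.15 K.
COP_R = T_C/(T_H − T_C) ⇒ T_H = T_C·(1 + 1/COP_R) = 102.15 × (1 + 1/0.515) = 300 K.

T_H ≈ 300 K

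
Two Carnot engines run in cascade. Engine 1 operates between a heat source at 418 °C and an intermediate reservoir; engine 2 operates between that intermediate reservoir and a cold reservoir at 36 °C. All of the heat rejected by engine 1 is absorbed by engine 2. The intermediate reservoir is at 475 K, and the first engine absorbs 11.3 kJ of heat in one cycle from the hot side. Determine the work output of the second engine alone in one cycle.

W₂ ≈ 2.71 kJ

T_H = 418 °C → 418 + 273.15 = 691.15 K.
T_C = 36 °C → 36 + 273.15 = 309.15 K.
Heat entering the second stage: Q_m = Q_H·(T_m/T_H) = 11.3 × 475.00/691.15 = 7.77 kJ.
Second-stage efficiency η₂ = 1 − T_C/T_m = 1 − 309.15/475.00 = 0.3492, so W₂ = η₂·Q_m = 2.71 kJ.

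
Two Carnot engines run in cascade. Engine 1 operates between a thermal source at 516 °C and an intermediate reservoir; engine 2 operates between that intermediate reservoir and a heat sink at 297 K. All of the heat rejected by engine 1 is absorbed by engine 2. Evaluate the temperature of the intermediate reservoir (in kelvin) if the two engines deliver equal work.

T_m ≈ 543 K

T_H = 516 °C → 516 + 273.15 = 789.15 K.
For reversible stages Q_m = Q_H·(T_m/T_H). Setting W₁ = Q_H(1 − T_m/T_H) equal to W₂ = Q_m(1 − T_C/T_m) = Q_H·(T_m − T_C)/T_H gives T_H − T_m = T_m − T_C, so T_m = (T_H + T_C)/2 = (789.15 + 297.00)/2 = 543 K.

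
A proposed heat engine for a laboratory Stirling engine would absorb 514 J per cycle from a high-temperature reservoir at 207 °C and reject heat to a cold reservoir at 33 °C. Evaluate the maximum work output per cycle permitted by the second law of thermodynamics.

W_max ≈ 186 J

T_H = 207 °C → 207 + 273.15 = 480.15 K.
T_C = 33 °C → 33 + 273.15 = 306.15 K.
The upper bound on efficiency is η_max = 1 − T_C/T_H = 1 − 306.15/480.15 = 0.3624.
W_max = η_max · Q_H = 0.3624 × 514 = 186 J.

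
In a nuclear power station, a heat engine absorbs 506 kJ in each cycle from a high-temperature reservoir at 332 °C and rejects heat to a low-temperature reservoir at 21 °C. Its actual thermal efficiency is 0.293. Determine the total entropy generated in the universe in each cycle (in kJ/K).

T_H = 332 °C → 332 + 273.15 = 605.15 K.
T_C = 21 °C → 21 + 273.15 = 294.15 K.
W = η·Q_H = 0.293 × 506 = 148.3 kJ, so Q_C = Q_H − W = 357.7 kJ.
Entropy balance on the reservoirs: −Q_H/T_H = -0.8362 kJ/K, +Q_C/T_C = 1.216 kJ/K.
ΔS_univ = −Q_H/T_H + Q_C/T_C = 0.380 kJ/K (> 0, since η = 0.293 < η_Carnot = 0.514).

ΔS_univ ≈ 0.380 kJ/K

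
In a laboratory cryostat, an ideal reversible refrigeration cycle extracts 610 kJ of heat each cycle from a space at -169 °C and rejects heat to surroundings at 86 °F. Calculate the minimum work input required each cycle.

T_H = 86 °F → (86 − 32) × 5/9 = 30.00 °C = 303.15 K.
T_C = -169 °C → -169 + 273.15 = 104.15 K.
For a reversible refrigerator, COP_R = T_C/(T_H − T_C) = 104.15/199.00 = 0.5234.
W = Q_C/COP_R = 610/0.5234 = 1170 kJ.

W_in ≈ 1170 kJ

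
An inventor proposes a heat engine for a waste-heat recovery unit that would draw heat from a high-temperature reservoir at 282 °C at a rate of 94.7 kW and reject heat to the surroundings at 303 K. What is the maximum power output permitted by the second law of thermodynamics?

Ẇ_max ≈ 43.01 kW

T_H = 282 °C → 282 + 273.15 = 555.15 K.
By the Carnot theorem, η_max = 1 − T_C/T_H = 1 − 303.00/555.15 = 0.4542.
W_max = η_max · Q_H = 0.4542 × 94.7 = 43.01 kW.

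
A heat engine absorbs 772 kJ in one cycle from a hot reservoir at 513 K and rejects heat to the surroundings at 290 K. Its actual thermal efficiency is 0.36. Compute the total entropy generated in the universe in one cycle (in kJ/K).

ΔS_univ ≈ 0.1989 kJ/K

W = η·Q_H = 0.36 × 772 = 277.9 kJ, so Q_C = Q_H − W = 494.1 kJ.
Entropy balance on the reservoirs: −Q_H/T_H = -1.505 kJ/K, +Q_C/T_C = 1.704 kJ/K.
ΔS_univ = −Q_H/T_H + Q_C/T_C = 0.1989 kJ/K (> 0, since η = 0.36 < η_Carnot = 0.435).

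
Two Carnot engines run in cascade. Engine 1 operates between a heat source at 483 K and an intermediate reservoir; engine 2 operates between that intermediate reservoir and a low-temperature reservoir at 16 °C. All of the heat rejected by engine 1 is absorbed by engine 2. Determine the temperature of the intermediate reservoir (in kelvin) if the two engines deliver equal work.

T_C = 16 °C → 16 + 273.15 = 289.15 K.
For reversible stages Q_m = Q_H·(T_m/T_H). Setting W₁ = Q_H(1 − T_m/T_H) equal to W₂ = Q_m(1 − T_C/T_m) = Q_H·(T_m − T_C)/T_H gives T_H − T_m = T_m − T_C, so T_m = (T_H + T_C)/2 = (483.00 + 289.15)/2 = 386 K.

T_m ≈ 386 K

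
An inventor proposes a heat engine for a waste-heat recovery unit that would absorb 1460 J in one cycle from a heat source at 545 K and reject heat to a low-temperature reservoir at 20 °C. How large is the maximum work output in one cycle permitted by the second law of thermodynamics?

W_max ≈ 675 J

T_C = 20 °C → 20 + 273.15 = 293.15 K.
No engine can exceed the Carnot limit: η_max = 1 − T_C/T_H = 1 − 293.15/545.00 = 0.4621.
W_max = η_max · Q_H = 0.4621 × 1460 = 675 J.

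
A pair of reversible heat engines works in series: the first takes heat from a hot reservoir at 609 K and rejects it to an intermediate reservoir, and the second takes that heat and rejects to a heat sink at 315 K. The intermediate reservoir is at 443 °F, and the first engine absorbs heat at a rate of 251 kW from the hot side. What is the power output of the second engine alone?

T_m = 443 °F → (443 − 32) × 5/9 = 228.33 °C = 501.48 K.
Heat entering the second stage: Q_m = Q_H·(T_m/T_H) = 251 × 501.48/609.00 = 206.7 kW.
Second-stage efficiency η₂ = 1 − T_C/T_m = 1 − 315.00/501.48 = 0.3719, so W₂ = η₂·Q_m = 76.86 kW.

Ẇ₂ ≈ 76.86 kW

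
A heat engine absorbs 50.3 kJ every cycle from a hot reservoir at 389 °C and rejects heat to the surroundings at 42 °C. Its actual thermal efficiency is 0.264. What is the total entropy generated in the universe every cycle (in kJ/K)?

ΔS_univ ≈ 0.04151 kJ/K

T_H = 389 °C → 389 + 273.15 = 662.15 K.
T_C = 42 °C → 42 + 273.15 = 315.15 K.
W = η·Q_H = 0.264 × 50.3 = 13.28 kJ, so Q_C = Q_H − W = 37.02 kJ.
The hot reservoir loses entropy Q_H/T_H = 50.3/662.15 = 0.07596 kJ/K; the cold reservoir gains Q_C/T_C = 37.02/315.15 = 0.1175 kJ/K.
ΔS_univ = −Q_H/T_H + Q_C/T_C = 0.04151 kJ/K (> 0, since η = 0.264 < η_Carnot = 0.524).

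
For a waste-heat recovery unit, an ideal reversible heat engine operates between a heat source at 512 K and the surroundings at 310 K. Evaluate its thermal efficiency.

η ≈ 0.395

The Carnot efficiency is η = 1 − T_C/T_H = 1 − 310.00/512.00 = 0.395.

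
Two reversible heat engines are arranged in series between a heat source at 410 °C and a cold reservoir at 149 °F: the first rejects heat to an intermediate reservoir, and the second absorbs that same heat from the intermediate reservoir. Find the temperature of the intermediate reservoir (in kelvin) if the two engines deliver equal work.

T_H = 410 °C → 410 + 273.15 = 683.15 K.
T_C = 149 °F → (149 − 32) × 5/9 = 65.00 °C = 338.15 K.
For reversible stages Q_m = Q_H·(T_m/T_H). Setting W₁ = Q_H(1 − T_m/T_H) equal to W₂ = Q_m(1 − T_C/T_m) = Q_H·(T_m − T_C)/T_H gives T_H − T_m = T_m − T_C, so T_m = (T_H + T_C)/2 = (683.15 + 338.15)/2 = 511 K.

T_m ≈ 511 K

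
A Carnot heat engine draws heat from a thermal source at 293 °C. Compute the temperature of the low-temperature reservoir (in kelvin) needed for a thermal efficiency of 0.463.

T_C ≈ 304.0 K

T_H = 293 °C → 293 + 273.15 = 566.15 K.
From η = 1 − T_C/T_H, T_C = T_H·(1 − η) = 566.15 × (1 − 0.463) = 304.0 K.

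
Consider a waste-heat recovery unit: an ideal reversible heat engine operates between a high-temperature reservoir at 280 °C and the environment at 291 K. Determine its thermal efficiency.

T_H = 280 °C → 280 + 273.15 = 553.15 K.
Since the cycle is reversible, η = 1 − T_C/T_H = 1 − 291.00/553.15 = 0.474.

η ≈ 0.474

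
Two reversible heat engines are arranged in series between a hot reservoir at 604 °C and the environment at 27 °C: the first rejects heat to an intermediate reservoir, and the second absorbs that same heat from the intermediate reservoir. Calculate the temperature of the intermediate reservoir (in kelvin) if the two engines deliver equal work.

T_H = 604 °C → 604 + 273.15 = 877.15 K.
T_C = 27 °C → 27 + 273.15 = 300.15 K.
For reversible stages Q_m = Q_H·(T_m/T_H). Setting W₁ = Q_H(1 − T_m/T_H) equal to W₂ = Q_m(1 − T_C/T_m) = Q_H·(T_m − T_C)/T_H gives T_H − T_m = T_m − T_C, so T_m = (T_H + T_C)/2 = (877.15 + 300.15)/2 = 589 K.

T_m ≈ 589 K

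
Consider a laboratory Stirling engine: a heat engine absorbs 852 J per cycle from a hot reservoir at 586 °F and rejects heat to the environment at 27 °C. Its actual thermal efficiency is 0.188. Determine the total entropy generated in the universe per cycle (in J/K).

T_H = 586 °F → (586 − 32) × 5/9 = 307.78 °C = 580.93 K.
T_C = 27 °C → 27 + 273.15 = 300.15 K.
W = η·Q_H = 0.188 × 852 = 160.2 J, so Q_C = Q_H − W = 691.8 J.
The hot reservoir loses entropy Q_H/T_H = 852/580.93 = 1.467 J/K; the cold reservoir gains Q_C/T_C = 691.8/300.15 = 2.305 J/K.
ΔS_univ = −Q_H/T_H + Q_C/T_C = 0.838 J/K (> 0, since η = 0.188 < η_Carnot = 0.483).

ΔS_univ ≈ 0.838 J/K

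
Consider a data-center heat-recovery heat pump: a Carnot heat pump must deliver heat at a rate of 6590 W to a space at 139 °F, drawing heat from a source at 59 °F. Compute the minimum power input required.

T_H = 139 °F → (139 − 32) × 5/9 = 59.44 °C = 332.59 K.
T_C = 59 °F → (59 − 32) × 5/9 = 15.00 °C = 288.15 K.
COP_HP = T_H/(T_H − T_C) = 332.59/44.44 = 7.4834.
W = Q_H/COP_HP = 6590/7.4834 = 881 W.

Ẇ_in ≈ 881 W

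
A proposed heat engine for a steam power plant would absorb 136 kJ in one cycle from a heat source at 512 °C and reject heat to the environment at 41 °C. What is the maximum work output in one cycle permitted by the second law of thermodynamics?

T_H = 512 °C → 512 + 273.15 = 785.15 K.
T_C = 41 °C → 41 + 273.15 = 314.15 K.
The second-law ceiling is the Carnot efficiency, η_max = 1 − T_C/T_H = 1 − 314.15/785.15 = 0.5999.
W_max = η_max · Q_H = 0.5999 × 136 = 81.6 kJ.

W_max ≈ 81.6 kJ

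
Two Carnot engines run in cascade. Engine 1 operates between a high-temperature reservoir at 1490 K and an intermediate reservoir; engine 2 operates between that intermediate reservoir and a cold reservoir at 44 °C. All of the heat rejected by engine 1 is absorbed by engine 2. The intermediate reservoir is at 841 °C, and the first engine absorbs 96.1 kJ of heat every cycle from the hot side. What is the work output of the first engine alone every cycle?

W₁ ≈ 24.2 kJ

T_C = 44 °C → 44 + 273.15 = 317.15 K.
T_m = 841 °C → 841 + 273.15 = 1114.15 K.
First-stage efficiency η₁ = 1 − T_m/T_H = 1 − 1114.15/1490.00 = 0.2522.
W₁ = η₁·Q_H = 0.2522 × 96.1 = 24.2 kJ.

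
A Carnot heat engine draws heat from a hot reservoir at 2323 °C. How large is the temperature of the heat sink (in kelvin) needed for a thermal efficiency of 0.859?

T_C ≈ 366.1 K

T_H = 2323 °C → 2323 + 273.15 = 2596.15 K.
From η = 1 − T_C/T_H, T_C = T_H·(1 − η) = 2596.15 × (1 − 0.859) = 366.1 K.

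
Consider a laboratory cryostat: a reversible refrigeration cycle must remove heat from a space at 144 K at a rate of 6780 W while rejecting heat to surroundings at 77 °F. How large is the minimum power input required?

Ẇ_in ≈ 7260 W

T_H = 77 °F → (77 − 32) × 5/9 = 25.00 °C = 298.15 K.
COP_R = T_C/(T_H − T_C) = 144.00/154.15 = 0.9342.
W = Q_C/COP_R = 6780/0.9342 = 7260 W.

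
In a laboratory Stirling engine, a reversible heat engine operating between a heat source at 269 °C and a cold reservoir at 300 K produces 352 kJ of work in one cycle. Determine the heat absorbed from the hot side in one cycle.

Q_H ≈ 788 kJ

T_H = 269 °C → 269 + 273.15 = 542.15 K.
Since the cycle is reversible, η = 1 − T_C/T_H = 1 − 300.00/542.15 = 0.4466.
Q_H = W/η = 352/0.4466 = 788 kJ.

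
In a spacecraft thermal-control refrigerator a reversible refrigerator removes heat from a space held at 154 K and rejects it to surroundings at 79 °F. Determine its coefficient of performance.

COP_R ≈ 1.06

T_H = 79 °F → (79 − 32) × 5/9 = 26.11 °C = 299.26 K.
For a reversible refrigerator, COP_R = T_C/(T_H − T_C) = 154.00/(299.26 − 154.00) = 1.06.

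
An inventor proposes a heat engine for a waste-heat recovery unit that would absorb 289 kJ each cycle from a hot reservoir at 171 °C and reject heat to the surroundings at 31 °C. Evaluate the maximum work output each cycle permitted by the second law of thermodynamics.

W_max ≈ 91.1 kJ

T_H = 171 °C → 171 + 273.15 = 444.15 K.
T_C = 31 °C → 31 + 273.15 = 304.15 K.
No engine can exceed the Carnot limit: η_max = 1 − T_C/T_H = 1 − 304.15/444.15 = 0.3152.
W_max = η_max · Q_H = 0.3152 × 289 = 91.1 kJ.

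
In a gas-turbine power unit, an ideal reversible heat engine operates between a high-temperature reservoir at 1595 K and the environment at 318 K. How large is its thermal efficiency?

η ≈ 0.801

Since the cycle is reversible, η = 1 − T_C/T_H = 1 − 318.00/1595.00 = 0.801.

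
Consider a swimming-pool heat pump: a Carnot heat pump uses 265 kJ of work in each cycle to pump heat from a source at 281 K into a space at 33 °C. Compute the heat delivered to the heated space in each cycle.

T_H = 33 °C → 33 + 273.15 = 306.15 K.
COP_HP = T_H/(T_H − T_C) = 306.15/25.15 = 12.1730.
Q_H = COP_HP · W = 12.1730 × 265 = 3226 kJ.

Q_H ≈ 3226 kJ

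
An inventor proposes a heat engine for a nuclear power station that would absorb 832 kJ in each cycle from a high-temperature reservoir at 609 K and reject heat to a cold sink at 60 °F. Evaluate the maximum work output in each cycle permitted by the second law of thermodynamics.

W_max ≈ 437.6 kJ

T_C = 60 °F → (60 − 32) × 5/9 = 15.56 °C = 288.71 K.
No engine can exceed the Carnot limit: η_max = 1 − T_C/T_H = 1 − 288.71/609.00 = 0.5259.
W_max = η_max · Q_H = 0.5259 × 832 = 437.6 kJ.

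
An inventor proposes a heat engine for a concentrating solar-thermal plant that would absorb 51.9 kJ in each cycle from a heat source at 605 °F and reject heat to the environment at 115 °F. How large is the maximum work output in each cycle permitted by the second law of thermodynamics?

T_H = 605 °F → (605 − 32) × 5/9 = 318.33 °C = 591.48 K.
T_C = 115 °F → (115 − 32) × 5/9 = 46.11 °C = 319.26 K.
The upper bound on efficiency is η_max = 1 − T_C/T_H = 1 − 319.26/591.48 = 0.4602.
W_max = η_max · Q_H = 0.4602 × 51.9 = 23.9 kJ.

W_max ≈ 23.9 kJ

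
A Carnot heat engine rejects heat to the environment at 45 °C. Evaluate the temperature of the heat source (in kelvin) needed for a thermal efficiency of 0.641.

T_H ≈ 886 K

T_C = 45 °C → 45 + 273.15 = 318.15 K.
From η = 1 − T_C/T_H, solving for T_H gives T_H = T_C/(1 − η) = 318.15/(1 − 0.641) = 886 K.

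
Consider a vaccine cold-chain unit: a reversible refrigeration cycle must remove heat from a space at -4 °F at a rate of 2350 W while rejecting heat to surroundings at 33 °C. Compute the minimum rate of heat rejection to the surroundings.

Q̇_H ≈ 2842 W

T_H = 33 °C → 33 + 273.15 = 306.15 K.
T_C = -4 °F → (-4 − 32) × 5/9 = -20.00 °C = 253.15 K.
For a reversible cycle Q_H/Q_C = T_H/T_C, so Q_H = Q_C·T_H/T_C = 2350 × 306.15/253.15 = 2842 W.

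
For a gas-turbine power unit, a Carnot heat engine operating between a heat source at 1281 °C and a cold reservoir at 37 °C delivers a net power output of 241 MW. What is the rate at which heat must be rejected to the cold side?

T_H = 1281 °C → 1281 + 273.15 = 1554.15 K.
T_C = 37 °C → 37 + 273.15 = 310.15 K.
Since the cycle is reversible, η = 1 − T_C/T_H = 1 − 310.15/1554.15 = 0.8004.
Since Q_C/Q_H = T_C/T_H and Q_H = W/η, Q_C = W·T_C/(T_H − T_C) = 241 × 310.15/1244.00 = 60.1 MW.

Q̇_C ≈ 60.1 MW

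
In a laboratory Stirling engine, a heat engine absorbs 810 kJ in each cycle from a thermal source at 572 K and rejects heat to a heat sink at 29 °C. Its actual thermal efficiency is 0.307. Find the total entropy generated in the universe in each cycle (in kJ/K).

T_C = 29 °C → 29 + 273.15 = 302.15 K.
W = η·Q_H = 0.307 × 810 = 248.7 kJ, so Q_C = Q_H − W = 561.3 kJ.
Entropy balance on the reservoirs: −Q_H/T_H = -1.416 kJ/K, +Q_C/T_C = 1.858 kJ/K.
ΔS_univ = −Q_H/T_H + Q_C/T_C = 0.442 kJ/K (> 0, since η = 0.307 < η_Carnot = 0.472).

ΔS_univ ≈ 0.442 kJ/K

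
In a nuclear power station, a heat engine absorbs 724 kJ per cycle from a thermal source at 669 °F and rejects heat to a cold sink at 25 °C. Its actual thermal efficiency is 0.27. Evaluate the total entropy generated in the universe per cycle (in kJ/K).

ΔS_univ ≈ 0.6180 kJ/K

T_H = 669 °F → (669 − 32) × 5/9 = 353.89 °C = 627.04 K.
T_C = 25 °C → 25 + 273.15 = 298.15 K.
W = η·Q_H = 0.27 × 724 = 195.5 kJ, so Q_C = Q_H − W = 528.5 kJ.
Entropy balance on the reservoirs: −Q_H/T_H = -1.155 kJ/K, +Q_C/T_C = 1.773 kJ/K.
ΔS_univ = −Q_H/T_H + Q_C/T_C = 0.6180 kJ/K (> 0, since η = 0.27 < η_Carnot = 0.525).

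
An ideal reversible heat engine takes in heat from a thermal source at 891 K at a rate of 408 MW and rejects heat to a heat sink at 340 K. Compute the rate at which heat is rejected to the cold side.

For a reversible engine, η = 1 − T_C/T_H = 1 − 340.00/891.00 = 0.6184.
For a reversible cycle Q_C/Q_H = T_C/T_H, so Q_C = 408 × 340.00/891.00 = 156 MW.

Q̇_C ≈ 156 MW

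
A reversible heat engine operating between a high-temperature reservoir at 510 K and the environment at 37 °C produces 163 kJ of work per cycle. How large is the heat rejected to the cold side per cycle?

Q_C ≈ 253 kJ

T_C = 37 °C → 37 + 273.15 = 310.15 K.
The Carnot efficiency is η = 1 − T_C/T_H = 1 − 310.15/510.00 = 0.3919.
Since Q_C/Q_H = T_C/T_H and Q_H = W/η, Q_C = W·T_C/(T_H − T_C) = 163 × 310.15/199.85 = 253 kJ.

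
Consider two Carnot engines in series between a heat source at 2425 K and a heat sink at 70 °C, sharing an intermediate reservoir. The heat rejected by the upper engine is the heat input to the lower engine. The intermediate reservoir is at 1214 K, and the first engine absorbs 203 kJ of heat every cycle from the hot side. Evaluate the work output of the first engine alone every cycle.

T_C = 70 °C → 70 + 273.15 = 343.15 K.
First-stage efficiency η₁ = 1 − T_m/T_H = 1 − 1214.00/2425.00 = 0.4994.
W₁ = η₁·Q_H = 0.4994 × 203 = 101 kJ.

W₁ ≈ 101 kJ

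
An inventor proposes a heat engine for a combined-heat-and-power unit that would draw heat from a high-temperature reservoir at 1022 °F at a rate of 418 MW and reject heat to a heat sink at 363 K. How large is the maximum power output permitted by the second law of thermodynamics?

Ẇ_max ≈ 233.7 MW

T_H = 1022 °F → (1022 − 32) × 5/9 = 550.00 °C = 823.15 K.
By the Carnot theorem, η_max = 1 − T_C/T_H = 1 − 363.00/823.15 = 0.5590.
W_max = η_max · Q_H = 0.5590 × 418 = 233.7 MW.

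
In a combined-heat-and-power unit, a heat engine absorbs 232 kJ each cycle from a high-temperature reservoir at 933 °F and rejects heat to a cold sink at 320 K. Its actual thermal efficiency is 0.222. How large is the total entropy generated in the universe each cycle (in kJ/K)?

T_H = 933 °F → (933 − 32) × 5/9 = 500.56 °C = 773.71 K.
W = η·Q_H = 0.222 × 232 = 51.50 kJ, so Q_C = Q_H − W = 180.5 kJ.
Entropy balance on the reservoirs: −Q_H/T_H = -0.2999 kJ/K, +Q_C/T_C = 0.5641 kJ/K.
ΔS_univ = −Q_H/T_H + Q_C/T_C = 0.2642 kJ/K (> 0, since η = 0.222 < η_Carnot = 0.586).

ΔS_univ ≈ 0.2642 kJ/K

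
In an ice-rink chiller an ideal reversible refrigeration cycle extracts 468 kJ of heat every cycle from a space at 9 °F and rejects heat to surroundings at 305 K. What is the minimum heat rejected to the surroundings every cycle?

Q_H ≈ 548.2 kJ

T_C = 9 °F → (9 − 32) × 5/9 = -12.78 °C = 260.37 K.
For a reversible cycle Q_H/Q_C = T_H/T_C, so Q_H = Q_C·T_H/T_C = 468 × 305.00/260.37 = 548.2 kJ.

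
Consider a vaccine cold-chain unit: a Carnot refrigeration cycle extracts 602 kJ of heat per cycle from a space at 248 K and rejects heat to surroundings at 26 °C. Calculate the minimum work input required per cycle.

W_in ≈ 124 kJ

T_H = 26 °C → 26 + 273.15 = 299.15 K.
For a reversible refrigerator, COP_R = T_C/(T_H − T_C) = 248.00/51.15 = 4.8485.
W = Q_C/COP_R = 602/4.8485 = 124 kJ.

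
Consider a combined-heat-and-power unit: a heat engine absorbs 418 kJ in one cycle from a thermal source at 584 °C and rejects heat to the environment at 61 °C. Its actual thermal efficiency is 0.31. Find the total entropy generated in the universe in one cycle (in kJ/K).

ΔS_univ ≈ 0.375 kJ/K

T_H = 584 °C → 584 + 273.15 = 857.15 K.
T_C = 61 °C → 61 + 273.15 = 334.15 K.
W = η·Q_H = 0.31 × 418 = 129.6 kJ, so Q_C = Q_H − W = 288.4 kJ.
Reservoir entropy changes: ΔS_H = −Q_H/T_H = −418/857.15 = -0.4877 kJ/K and ΔS_C = +Q_C/T_C = 288.4/334.15 = 0.8631 kJ/K.
ΔS_univ = −Q_H/T_H + Q_C/T_C = 0.375 kJ/K (> 0, since η = 0.31 < η_Carnot = 0.610).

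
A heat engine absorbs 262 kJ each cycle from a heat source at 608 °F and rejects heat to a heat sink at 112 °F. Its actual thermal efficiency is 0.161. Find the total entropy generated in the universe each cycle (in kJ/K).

T_H = 608 °F → (608 − 32) × 5/9 = 320.00 °C = 593.15 K.
T_C = 112 °F → (112 − 32) × 5/9 = 44.44 °C = 317.59 K.
W = η·Q_H = 0.161 × 262 = 42.18 kJ, so Q_C = Q_H − W = 219.8 kJ.
Reservoir entropy changes: ΔS_H = −Q_H/T_H = −262/593.15 = -0.4417 kJ/K and ΔS_C = +Q_C/T_C = 219.8/317.59 = 0.6921 kJ/K.
ΔS_univ = −Q_H/T_H + Q_C/T_C = 0.250 kJ/K (> 0, since η = 0.161 < η_Carnot = 0.465).

ΔS_univ ≈ 0.250 kJ/K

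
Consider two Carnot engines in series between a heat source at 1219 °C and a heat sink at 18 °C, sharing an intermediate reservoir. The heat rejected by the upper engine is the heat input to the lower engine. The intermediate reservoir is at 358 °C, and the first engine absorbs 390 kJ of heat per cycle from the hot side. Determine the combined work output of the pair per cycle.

W_total ≈ 313.9 kJ

T_H = 1219 °C → 1219 + 273.15 = 1492.15 K.
T_C = 18 °C → 18 + 273.15 = 291.15 K.
Two reversible stages in series are equivalent to a single Carnot engine between T_H and T_C, so η_total = 1 − T_C/T_H = 1 − 291.15/1492.15 = 0.8049.
W_total = η_total · Q_H = 0.8049 × 390 = 313.9 kJ.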